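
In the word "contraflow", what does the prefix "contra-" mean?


Prefix: contra-
Example: contraflow (contra- + flow)
Meaning = against


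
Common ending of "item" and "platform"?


Word 1: "item"
Word 2: "platform"
Comparing from end:
  Pos -1: 'm' == 'm'
  Pos -2: 'e' != 'r' (stop)
LCS = "m" (length 1)


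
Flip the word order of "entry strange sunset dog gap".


Original: "entry strange sunset dog gap"
Words (1..n): entry | strange | sunset | dog | gap
Reversed (n..1): gap | dog | sunset | strange | entry
Result = "gap dog sunset strange entry"


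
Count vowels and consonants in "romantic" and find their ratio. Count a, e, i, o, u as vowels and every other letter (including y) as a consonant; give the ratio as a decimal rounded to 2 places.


Word: "romantic"
Vowels (a,e,i,o,u): 3
Consonants: 5
Ratio = 3/5
= 0.60


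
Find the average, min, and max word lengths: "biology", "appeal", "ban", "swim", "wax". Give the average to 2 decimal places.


Lengths: "biology"=7, "appeal"=6, "ban"=3, "swim"=4, "wax"=3
Sum = 23, Count = 5
Average = 23/5 = 4.60
= avg=4.60, min=3, max=7


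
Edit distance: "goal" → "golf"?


Word 1: "goal" (length 4)
Word 2: "golf" (length 4)
One optimal edit sequence (insert/delete/substitute each cost 1):
  1. keep 'g'
  2. keep 'o'
  3. substitute 'a' -> 'l'  (+1)
  4. substitute 'l' -> 'f'  (+1)
Total edit operations: 2
Edit distance = 2


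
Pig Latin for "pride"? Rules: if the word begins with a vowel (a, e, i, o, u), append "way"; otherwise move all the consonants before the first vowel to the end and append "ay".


Word: "pride"
Starts with consonant(s) → move to end, add 'ay'
Consonant cluster: "pr"
Pig Latin = "idepray"


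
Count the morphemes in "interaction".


Word: "interaction"
Morphemes: inter- / act / -ion
Each morpheme carries meaning
= 3 morphemes


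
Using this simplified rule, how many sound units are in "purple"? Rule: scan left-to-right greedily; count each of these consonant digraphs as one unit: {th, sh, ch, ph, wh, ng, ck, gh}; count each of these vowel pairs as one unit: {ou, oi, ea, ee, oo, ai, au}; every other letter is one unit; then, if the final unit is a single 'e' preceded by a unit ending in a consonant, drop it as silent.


Word: "purple" (6 letters)
Left-to-right scan:
  1. 'p' (letter)
  2. 'u' (letter)
  3. 'r' (letter)
  4. 'p' (letter)
  5. 'l' (letter)
  6. 'e' (letter)
Units from scan: 6
Final unit is 'e' after a consonant -> drop as silent (-1)
Sound units = 5 units


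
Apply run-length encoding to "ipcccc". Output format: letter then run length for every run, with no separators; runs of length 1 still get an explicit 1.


String: "ipcccc"
Scanning for consecutive runs:
  'i' x 1
  'p' x 1
  'c' x 4
RLE = "i1p1c4"


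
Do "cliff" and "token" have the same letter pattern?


Pattern of "cliff": [0, 1, 2, 3, 3]
Pattern of "token": [0, 1, 2, 3, 4]
Patterns do not match
Same pattern = No


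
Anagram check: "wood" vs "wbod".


Word 1: "wood" → sorted: doow
Word 2: "wbod" → sorted: bdow
Same letters? doow != bdow
Anagram = No


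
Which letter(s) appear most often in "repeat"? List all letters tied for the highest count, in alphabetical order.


Word: "repeat"
Letter counts:
  'a': 1
  'e': 2
  'p': 1
  'r': 1
  't': 1
Maximum count = 2
Most frequent = 'e' (2 times each)


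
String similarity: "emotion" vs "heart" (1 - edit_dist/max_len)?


Word 1: "emotion" (length 7)
Word 2: "heart" (length 5)
One optimal edit sequence:
  1. insert 'h'  (+1)
  2. keep 'e'
  3. substitute 'm' -> 'a'  (+1)
  4. substitute 'o' -> 'r'  (+1)
  5. keep 't'
  6. delete 'i'  (+1)
  7. delete 'o'  (+1)
  8. delete 'n'  (+1)
Edit distance = 6
Max length = max(7, 5) = 7
Similarity = 1 - 6/7
= 0.1429


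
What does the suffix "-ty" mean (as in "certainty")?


Suffix: -ty
As in: certainty -> certain + -ty
Meaning = quality of


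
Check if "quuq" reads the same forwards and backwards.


Word: "quuq"
Reversed: "quuq"
Forward == Backward? quuq == quuq
Palindrome = Yes


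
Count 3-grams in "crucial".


Word: "crucial" (length 7)
Number of 3-grams = length - 3 + 1 = 7 - 3 + 1
= 5


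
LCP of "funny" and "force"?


Word 1: "funny"
Word 2: "force"
Comparing from start:
  Pos 0: 'f' == 'f'
  Pos 1: 'u' != 'o' (stop)
LCP = "f" (length 1)


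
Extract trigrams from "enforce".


Word: "enforce" (length 7)
Number of trigrams = 7 - 3 + 1 = 5
  Position 0: "enf"
  Position 1: "nfo"
  Position 2: "for"
  Position 3: "orc"
  Position 4: "rce"
Trigrams = "enf", "nfo", "for", "orc", "rce"


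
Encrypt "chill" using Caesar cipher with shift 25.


Word: "chill"
Shift: 25
Each letter → (letter + shift) mod 26:
  'c' (2) + 25 = 1 → 'b'
  'h' (7) + 25 = 6 → 'g'
  'i' (8) + 25 = 7 → 'h'
  'l' (11) + 25 = 10 → 'k'
  'l' (11) + 25 = 10 → 'k'
Result = "bghkk"


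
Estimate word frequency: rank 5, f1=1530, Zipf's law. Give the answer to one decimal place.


Zipf's law: f(r) = f(1) / r
f(1) = 1530
f(5) = 1530 / 5
= 306.0 occurrences


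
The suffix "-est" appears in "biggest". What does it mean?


Suffix: -est
Example: biggest (big + -est, with a spelling change)
Meaning = most


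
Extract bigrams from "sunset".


Word: "sunset" (length 6)
Number of bigrams = 6 - 2 + 1 = 5
  Position 0: "su"
  Position 1: "un"
  Position 2: "ns"
  Position 3: "se"
  Position 4: "et"
Bigrams = "su", "un", "ns", "se", "et"


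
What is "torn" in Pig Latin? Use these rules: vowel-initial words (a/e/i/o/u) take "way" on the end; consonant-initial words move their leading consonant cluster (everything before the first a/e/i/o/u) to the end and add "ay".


Word: "torn"
Starts with consonant(s) → move to end, add 'ay'
Consonant cluster: "t"
Pig Latin = "orntay"


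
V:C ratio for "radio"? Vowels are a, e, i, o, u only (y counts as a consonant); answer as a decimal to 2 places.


Word: "radio"
Vowels (a,e,i,o,u): 3
Consonants: 2
Ratio = 3/2
= 1.50


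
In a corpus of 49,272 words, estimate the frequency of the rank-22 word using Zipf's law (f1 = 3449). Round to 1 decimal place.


Zipf's law: f(r) = f(1) / r
f(1) = 3449
f(22) = 3449 / 22
= 156.8 occurrences


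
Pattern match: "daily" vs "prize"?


Pattern of "daily": [0, 1, 2, 3, 4]
Pattern of "prize": [0, 1, 2, 3, 4]
Patterns match
Same pattern = Yes


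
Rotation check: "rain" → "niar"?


Word: "rain", Candidate: "niar"
Method: check if candidate is substring of word+word
"rainrain" contains "niar"? No
Is rotation = No


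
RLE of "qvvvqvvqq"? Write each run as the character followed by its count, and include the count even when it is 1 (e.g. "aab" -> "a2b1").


String: "qvvvqvvqq"
Scanning for consecutive runs:
  'q' x 1
  'v' x 3
  'q' x 1
  'v' x 2
  'q' x 2
RLE = "q1v3q1v2q2"


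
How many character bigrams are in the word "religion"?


Word: "religion" (length 8)
Number of 2-grams = length - 2 + 1 = 8 - 2 + 1
= 7


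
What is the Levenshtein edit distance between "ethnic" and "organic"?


Word 1: "ethnic" (length 6)
Word 2: "organic" (length 7)
One optimal edit sequence (insert/delete/substitute each cost 1):
  1. insert 'o'  (+1)
  2. substitute 'e' -> 'r'  (+1)
  3. substitute 't' -> 'g'  (+1)
  4. substitute 'h' -> 'a'  (+1)
  5. keep 'n'
  6. keep 'i'
  7. keep 'c'
Total edit operations: 4
Edit distance = 4


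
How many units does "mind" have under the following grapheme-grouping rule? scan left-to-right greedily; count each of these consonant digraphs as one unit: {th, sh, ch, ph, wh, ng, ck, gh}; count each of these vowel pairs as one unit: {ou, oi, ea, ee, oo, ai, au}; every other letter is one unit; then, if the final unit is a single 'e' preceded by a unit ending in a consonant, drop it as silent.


Word: "mind" (4 letters)
Left-to-right scan:
  [1] 'm' (letter)
  [2] 'i' (letter)
  [3] 'n' (letter)
  [4] 'd' (letter)
Units from scan: 4
Sound units = 4 units


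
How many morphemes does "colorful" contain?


Word: "colorful"
Morphemes: color + -ful
Each morpheme carries meaning
= 2 morphemes


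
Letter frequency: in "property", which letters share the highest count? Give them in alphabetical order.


Word: "property"
Letter counts:
  'e': 1
  'o': 1
  'p': 2
  'r': 2
  't': 1
  'y': 1
Maximum count = 2
Most frequent = 'p', 'r' (2 times each)


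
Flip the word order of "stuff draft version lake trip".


Original: "stuff draft version lake trip"
Words (1..n): stuff | draft | version | lake | trip
Reversed (n..1): trip | lake | version | draft | stuff
Result = "trip lake version draft stuff"


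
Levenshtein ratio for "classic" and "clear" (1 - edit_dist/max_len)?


Word 1: "classic" (length 7)
Word 2: "clear" (length 5)
One optimal edit sequence:
  1. keep 'c'
  2. keep 'l'
  3. delete 'a'  (+1)
  4. delete 's'  (+1)
  5. substitute 's' -> 'e'  (+1)
  6. substitute 'i' -> 'a'  (+1)
  7. substitute 'c' -> 'r'  (+1)
Edit distance = 5
Max length = max(7, 5) = 7
Similarity = 1 - 5/7
= 0.2857


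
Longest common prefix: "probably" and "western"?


Word 1: "probably"
Word 2: "western"
Comparing from start:
  Pos 0: 'p' != 'w' (stop)
LCP = "" (length 0)


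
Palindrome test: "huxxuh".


Word: "huxxuh"
Reversed: "huxxuh"
Forward == Backward? huxxuh == huxxuh
Palindrome = Yes


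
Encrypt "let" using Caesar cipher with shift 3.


Word: "let"
Shift: 3
Each letter → (letter + shift) mod 26:
  'l' (11) + 3 = 14 → 'o'
  'e' (4) + 3 = 7 → 'h'
  't' (19) + 3 = 22 → 'w'
Result = "ohw"


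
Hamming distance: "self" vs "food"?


Comparing character by character (same length = 4):
  Pos 0: 's' vs 'f' !=
  Pos 1: 'e' vs 'o' !=
  Pos 2: 'l' vs 'o' !=
  Pos 3: 'f' vs 'd' !=
Hamming distance = 4


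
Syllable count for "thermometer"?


Word: "thermometer"
Syllable breakdown: ther-mom-e-ter
Counting: 4 parts
= 4 syllables


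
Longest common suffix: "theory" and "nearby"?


Word 1: "theory"
Word 2: "nearby"
Comparing from end:
  Pos -1: 'y' == 'y'
  Pos -2: 'r' != 'b' (stop)
LCS = "y" (length 1)


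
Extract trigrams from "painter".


Word: "painter" (length 7)
Number of trigrams = 7 - 3 + 1 = 5
  Position 0: "pai"
  Position 1: "ain"
  Position 2: "int"
  Position 3: "nte"
  Position 4: "ter"
Trigrams = "pai", "ain", "int", "nte", "ter"


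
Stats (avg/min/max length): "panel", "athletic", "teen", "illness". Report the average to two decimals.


Lengths: "panel"=5, "athletic"=8, "teen"=4, "illness"=7
Sum = 24, Count = 4
Average = 24/4 = 6.00
= avg=6.00, min=4, max=8


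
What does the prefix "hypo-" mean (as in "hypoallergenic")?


Prefix: hypo-
Example: hypoallergenic (hypo- + allergenic)
Meaning = under / below normal


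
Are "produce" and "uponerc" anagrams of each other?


Word 1: "produce" → sorted: cdeopru
Word 2: "uponerc" → sorted: cenopru
Same letters? cdeopru != cenopru
Anagram = No


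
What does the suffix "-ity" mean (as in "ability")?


Suffix: -ity
Example: ability (able + -ity, with a spelling change)
Meaning = quality of


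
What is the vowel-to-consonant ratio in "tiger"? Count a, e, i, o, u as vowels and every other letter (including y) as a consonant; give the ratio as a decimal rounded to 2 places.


Word: "tiger"
Vowels (a,e,i,o,u): 2
Consonants: 3
Ratio = 2/3
= 0.67


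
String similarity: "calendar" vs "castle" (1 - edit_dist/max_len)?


Word 1: "calendar" (length 8)
Word 2: "castle" (length 6)
One optimal edit sequence:
  1. keep 'c'
  2. keep 'a'
  3. delete 'l'  (+1)
  4. delete 'e'  (+1)
  5. substitute 'n' -> 's'  (+1)
  6. substitute 'd' -> 't'  (+1)
  7. substitute 'a' -> 'l'  (+1)
  8. substitute 'r' -> 'e'  (+1)
Edit distance = 6
Max length = max(8, 6) = 8
Similarity = 1 - 6/8
= 0.2500


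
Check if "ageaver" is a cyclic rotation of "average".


Word: "average", Candidate: "ageaver"
Method: check if candidate is substring of word+word
"averageaverage" contains "ageaver"? Yes
Is rotation = Yes


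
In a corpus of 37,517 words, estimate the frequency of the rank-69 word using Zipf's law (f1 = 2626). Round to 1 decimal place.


Zipf's law: f(r) = f(1) / r
f(1) = 2626
f(69) = 2626 / 69
= 38.1 occurrences


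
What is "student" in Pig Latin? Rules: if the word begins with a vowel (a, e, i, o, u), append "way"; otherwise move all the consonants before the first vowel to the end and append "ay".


Word: "student"
Starts with consonant(s) → move to end, add 'ay'
Consonant cluster: "st"
Pig Latin = "udentstay"


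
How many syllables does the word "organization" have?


Word: "organization"
Syllable breakdown: or-gan-i-za-tion
Counting: 5 parts
= 5 syllables


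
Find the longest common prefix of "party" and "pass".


Word 1: "party"
Word 2: "pass"
Comparing from start:
  Pos 0: 'p' == 'p'
  Pos 1: 'a' == 'a'
  Pos 2: 'r' != 's' (stop)
LCP = "pa" (length 2)


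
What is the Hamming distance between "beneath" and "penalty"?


Comparing character by character (same length = 7):
  Pos 0: 'b' vs 'p' !=
  Pos 1: 'e' vs 'e' =
  Pos 2: 'n' vs 'n' =
  Pos 3: 'e' vs 'a' !=
  Pos 4: 'a' vs 'l' !=
  Pos 5: 't' vs 't' =
  Pos 6: 'h' vs 'y' !=
Hamming distance = 4


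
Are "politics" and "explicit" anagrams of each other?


Word 1: "politics" → sorted: ciilopst
Word 2: "explicit" → sorted: ceiilptx
Same letters? ciilopst != ceiilptx
Anagram = No


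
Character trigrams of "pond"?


Word: "pond" (length 4)
Number of trigrams = 4 - 3 + 1 = 2
  Position 0: "pon"
  Position 1: "ond"
Trigrams = "pon", "ond"


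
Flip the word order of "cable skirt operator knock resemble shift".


Original: "cable skirt operator knock resemble shift"
Words (1..n): cable | skirt | operator | knock | resemble | shift
Reversed (n..1): shift | resemble | knock | operator | skirt | cable
Result = "shift resemble knock operator skirt cable"


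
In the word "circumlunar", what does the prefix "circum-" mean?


Prefix: circum-
Example: circumlunar (circum- + lunar)
Meaning = around


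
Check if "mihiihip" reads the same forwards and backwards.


Word: "mihiihip"
Reversed: "pihiihim"
Forward == Backward? mihiihip != pihiihim
Palindrome = No


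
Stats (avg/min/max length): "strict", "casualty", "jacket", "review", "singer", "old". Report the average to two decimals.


Lengths: "strict"=6, "casualty"=8, "jacket"=6, "review"=6, "singer"=6, "old"=3
Sum = 35, Count = 6
Average = 35/6 = 5.83
= avg=5.83, min=3, max=8


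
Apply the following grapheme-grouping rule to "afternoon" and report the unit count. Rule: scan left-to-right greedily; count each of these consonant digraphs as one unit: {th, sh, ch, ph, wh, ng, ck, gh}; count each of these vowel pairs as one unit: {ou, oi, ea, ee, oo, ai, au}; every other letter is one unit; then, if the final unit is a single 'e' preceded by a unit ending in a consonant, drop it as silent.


Word: "afternoon" (9 letters)
Left-to-right scan:
  (1) 'a' (letter)
  (2) 'f' (letter)
  (3) 't' (letter)
  (4) 'e' (letter)
  (5) 'r' (letter)
  (6) 'n' (letter)
  (7) 'oo' (vowel-pair)
  (8) 'n' (letter)
Units from scan: 8
Sound units = 8 units


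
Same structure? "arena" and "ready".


Pattern of "arena": [0, 1, 2, 3, 0]
Pattern of "ready": [0, 1, 2, 3, 4]
Patterns do not match
Same pattern = No


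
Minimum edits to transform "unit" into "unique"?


Word 1: "unit" (length 4)
Word 2: "unique" (length 6)
One optimal edit sequence (insert/delete/substitute each cost 1):
  1. keep 'u'
  2. keep 'n'
  3. keep 'i'
  4. insert 'q'  (+1)
  5. insert 'u'  (+1)
  6. substitute 't' -> 'e'  (+1)
Total edit operations: 3
Edit distance = 3


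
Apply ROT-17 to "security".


Word: "security"
Shift: 17
Each letter → (letter + shift) mod 26:
  's' (18) + 17 = 9 → 'j'
  'e' (4) + 17 = 21 → 'v'
  'c' (2) + 17 = 19 → 't'
  'u' (20) + 17 = 11 → 'l'
  'r' (17) + 17 = 8 → 'i'
  'i' (8) + 17 = 25 → 'z'
  't' (19) + 17 = 10 → 'k'
  'y' (24) + 17 = 15 → 'p'
Result = "jvtlizkp"


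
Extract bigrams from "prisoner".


Word: "prisoner" (length 8)
Number of bigrams = 8 - 2 + 1 = 7
  Position 0: "pr"
  Position 1: "ri"
  Position 2: "is"
  Position 3: "so"
  Position 4: "on"
  Position 5: "ne"
  Position 6: "er"
Bigrams = "pr", "ri", "is", "so", "on", "ne", "er"


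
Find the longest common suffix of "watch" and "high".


Word 1: "watch"
Word 2: "high"
Comparing from end:
  Pos -1: 'h' == 'h'
  Pos -2: 'c' != 'g' (stop)
LCS = "h" (length 1)


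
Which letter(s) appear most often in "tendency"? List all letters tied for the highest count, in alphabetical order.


Word: "tendency"
Letter counts:
  'c': 1
  'd': 1
  'e': 2
  'n': 2
  't': 1
  'y': 1
Maximum count = 2
Most frequent = 'e', 'n' (2 times each)


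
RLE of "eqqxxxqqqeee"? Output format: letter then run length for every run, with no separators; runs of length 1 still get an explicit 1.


String: "eqqxxxqqqeee"
Scanning for consecutive runs:
  'e' x 1
  'q' x 2
  'x' x 3
  'q' x 3
  'e' x 3
RLE = "e1q2x3q3e3"


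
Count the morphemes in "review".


Word: "review"
Morphemes: re- / view
Each morpheme carries meaning
= 2 morphemes


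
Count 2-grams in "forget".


Word: "forget" (length 6)
Number of 2-grams = length - 2 + 1 = 6 - 2 + 1
= 5


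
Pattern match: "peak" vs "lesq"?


Pattern of "peak": [0, 1, 2, 3]
Pattern of "lesq": [0, 1, 2, 3]
Patterns match
Same pattern = Yes


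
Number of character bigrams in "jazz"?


Word: "jazz" (length 4)
Number of 2-grams = length - 2 + 1 = 4 - 2 + 1
= 3


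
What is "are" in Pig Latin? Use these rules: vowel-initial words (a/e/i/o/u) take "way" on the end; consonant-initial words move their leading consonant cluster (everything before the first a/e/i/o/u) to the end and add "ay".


Word: "are"
Starts with vowel → add 'way'
Pig Latin = "areway"


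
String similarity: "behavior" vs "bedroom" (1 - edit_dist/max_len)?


Word 1: "behavior" (length 8)
Word 2: "bedroom" (length 7)
One optimal edit sequence:
  1. keep 'b'
  2. keep 'e'
  3. delete 'h'  (+1)
  4. substitute 'a' -> 'd'  (+1)
  5. substitute 'v' -> 'r'  (+1)
  6. substitute 'i' -> 'o'  (+1)
  7. keep 'o'
  8. substitute 'r' -> 'm'  (+1)
Edit distance = 5
Max length = max(8, 7) = 8
Similarity = 1 - 5/8
= 0.3750


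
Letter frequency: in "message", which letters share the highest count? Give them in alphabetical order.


Word: "message"
Letter counts:
  'a': 1
  'e': 2
  'g': 1
  'm': 1
  's': 2
Maximum count = 2
Most frequent = 'e', 's' (2 times each)


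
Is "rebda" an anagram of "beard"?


Word 1: "beard" → sorted: abder
Word 2: "rebda" → sorted: abder
Same letters? abder == abder
Anagram = Yes


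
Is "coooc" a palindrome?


Word: "coooc"
Reversed: "coooc"
Forward == Backward? coooc == coooc
Palindrome = Yes


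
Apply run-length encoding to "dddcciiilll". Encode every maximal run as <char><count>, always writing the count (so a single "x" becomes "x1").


String: "dddcciiilll"
Scanning for consecutive runs:
  'd' x 3
  'c' x 2
  'i' x 3
  'l' x 3
RLE = "d3c2i3l3"


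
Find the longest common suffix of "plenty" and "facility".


Word 1: "plenty"
Word 2: "facility"
Comparing from end:
  Pos -1: 'y' == 'y'
  Pos -2: 't' == 't'
  Pos -3: 'n' != 'i' (stop)
LCS = "ty" (length 2)


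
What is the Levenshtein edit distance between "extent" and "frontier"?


Word 1: "extent" (length 6)
Word 2: "frontier" (length 8)
One optimal edit sequence (insert/delete/substitute each cost 1):
  1. insert 'f'  (+1)
  2. insert 'r'  (+1)
  3. substitute 'e' -> 'o'  (+1)
  4. substitute 'x' -> 'n'  (+1)
  5. keep 't'
  6. substitute 'e' -> 'i'  (+1)
  7. substitute 'n' -> 'e'  (+1)
  8. substitute 't' -> 'r'  (+1)
Total edit operations: 7
Edit distance = 7


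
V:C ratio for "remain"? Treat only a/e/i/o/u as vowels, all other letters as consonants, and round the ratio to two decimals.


Word: "remain"
Vowels (a,e,i,o,u): 3
Consonants: 3
Ratio = 3/3
= 1.00


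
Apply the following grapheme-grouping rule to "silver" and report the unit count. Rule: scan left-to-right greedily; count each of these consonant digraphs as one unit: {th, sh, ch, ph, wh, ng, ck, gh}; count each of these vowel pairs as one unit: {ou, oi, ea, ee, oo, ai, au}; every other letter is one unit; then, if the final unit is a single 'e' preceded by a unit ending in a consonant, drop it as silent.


Word: "silver" (6 letters)
Left-to-right scan:
  1. 's' (letter)
  2. 'i' (letter)
  3. 'l' (letter)
  4. 'v' (letter)
  5. 'e' (letter)
  6. 'r' (letter)
Units from scan: 6
Sound units = 6 units


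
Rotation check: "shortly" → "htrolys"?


Word: "shortly", Candidate: "htrolys"
Method: check if candidate is substring of word+word
"shortlyshortly" contains "htrolys"? No
Is rotation = No


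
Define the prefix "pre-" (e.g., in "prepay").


Prefix: pre-
Example: prepay (pre- + pay)
Meaning = before


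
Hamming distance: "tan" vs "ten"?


Comparing character by character (same length = 3):
  Pos 0: 't' vs 't' =
  Pos 1: 'a' vs 'e' !=
  Pos 2: 'n' vs 'n' =
Hamming distance = 1


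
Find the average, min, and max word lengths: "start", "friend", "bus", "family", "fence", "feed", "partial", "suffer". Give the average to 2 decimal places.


Lengths: "start"=5, "friend"=6, "bus"=3, "family"=6, "fence"=5, "feed"=4, "partial"=7, "suffer"=6
Sum = 42, Count = 8
Average = 42/8 = 5.25
= avg=5.25, min=3, max=7


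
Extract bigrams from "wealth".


Word: "wealth" (length 6)
Number of bigrams = 6 - 2 + 1 = 5
  Position 0: "we"
  Position 1: "ea"
  Position 2: "al"
  Position 3: "lt"
  Position 4: "th"
Bigrams = "we", "ea", "al", "lt", "th"


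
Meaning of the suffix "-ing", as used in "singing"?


Suffix: -ing
As in: singing -> sing + -ing
Meaning = present participle


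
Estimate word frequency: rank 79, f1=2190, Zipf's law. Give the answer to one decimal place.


Zipf's law: f(r) = f(1) / r
f(1) = 2190
f(79) = 2190 / 79
= 27.7 occurrences


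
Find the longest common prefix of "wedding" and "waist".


Word 1: "wedding"
Word 2: "waist"
Comparing from start:
  Pos 0: 'w' == 'w'
  Pos 1: 'e' != 'a' (stop)
LCP = "w" (length 1)


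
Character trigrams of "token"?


Word: "token" (length 5)
Number of trigrams = 5 - 3 + 1 = 3
  Position 0: "tok"
  Position 1: "oke"
  Position 2: "ken"
Trigrams = "tok", "oke", "ken"


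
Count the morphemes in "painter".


Word: "painter"
Morphemes: paint / -er
Each morpheme carries meaning
= 2 morphemes


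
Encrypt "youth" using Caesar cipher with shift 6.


Word: "youth"
Shift: 6
Each letter → (letter + shift) mod 26:
  'y' (24) + 6 = 4 → 'e'
  'o' (14) + 6 = 20 → 'u'
  'u' (20) + 6 = 0 → 'a'
  't' (19) + 6 = 25 → 'z'
  'h' (7) + 6 = 13 → 'n'
Result = "euazn"


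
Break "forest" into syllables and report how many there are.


Word: "forest"
Syllable breakdown: for-est
Counting: 2 parts
= 2 syllables


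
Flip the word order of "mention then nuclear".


Original: "mention then nuclear"
Words (1..n): mention | then | nuclear
Reversed (n..1): nuclear | then | mention
Result = "nuclear then mention"


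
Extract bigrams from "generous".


Word: "generous" (length 8)
Number of bigrams = 8 - 2 + 1 = 7
  Position 0: "ge"
  Position 1: "en"
  Position 2: "ne"
  Position 3: "er"
  Position 4: "ro"
  Position 5: "ou"
  Position 6: "us"
Bigrams = "ge", "en", "ne", "er", "ro", "ou", "us"


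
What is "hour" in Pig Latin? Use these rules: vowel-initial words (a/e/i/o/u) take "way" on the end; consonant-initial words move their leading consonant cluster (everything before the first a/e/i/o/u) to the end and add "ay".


Word: "hour"
Starts with consonant(s) → move to end, add 'ay'
Consonant cluster: "h"
Pig Latin = "ourhay"


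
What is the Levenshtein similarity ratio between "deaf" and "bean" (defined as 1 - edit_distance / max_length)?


Word 1: "deaf" (length 4)
Word 2: "bean" (length 4)
One optimal edit sequence:
  1. substitute 'd' -> 'b'  (+1)
  2. keep 'e'
  3. keep 'a'
  4. substitute 'f' -> 'n'  (+1)
Edit distance = 2
Max length = max(4, 4) = 4
Similarity = 1 - 2/4
= 0.5000


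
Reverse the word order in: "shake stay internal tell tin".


Original: "shake stay internal tell tin"
Words (1..n): shake | stay | internal | tell | tin
Reversed (n..1): tin | tell | internal | stay | shake
Result = "tin tell internal stay shake"


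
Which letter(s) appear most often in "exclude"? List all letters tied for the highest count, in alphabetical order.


Word: "exclude"
Letter counts:
  'c': 1
  'd': 1
  'e': 2
  'l': 1
  'u': 1
  'x': 1
Maximum count = 2
Most frequent = 'e' (2 times each)


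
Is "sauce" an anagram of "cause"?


Word 1: "cause" → sorted: acesu
Word 2: "sauce" → sorted: acesu
Same letters? acesu == acesu
Anagram = Yes


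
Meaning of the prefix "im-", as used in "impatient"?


Prefix: im-
As in: impatient -> im- + patient
Meaning = not / into


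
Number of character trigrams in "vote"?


Word: "vote" (length 4)
Number of 3-grams = length - 3 + 1 = 4 - 3 + 1
= 2


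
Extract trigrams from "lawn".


Word: "lawn" (length 4)
Number of trigrams = 4 - 3 + 1 = 2
  Position 0: "law"
  Position 1: "awn"
Trigrams = "law", "awn"


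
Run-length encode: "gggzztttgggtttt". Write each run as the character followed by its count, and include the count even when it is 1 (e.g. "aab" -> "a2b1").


String: "gggzztttgggtttt"
Scanning for consecutive runs:
  'g' x 3
  'z' x 2
  't' x 3
  'g' x 3
  't' x 4
RLE = "g3z2t3g3t4"


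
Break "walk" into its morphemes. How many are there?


Word: "walk"
Morphemes: walk
Each morpheme carries meaning
= 1 morpheme


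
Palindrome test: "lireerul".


Word: "lireerul"
Reversed: "lureeril"
Forward == Backward? lireerul != lureeril
Palindrome = No


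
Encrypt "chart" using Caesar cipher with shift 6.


Word: "chart"
Shift: 6
Each letter → (letter + shift) mod 26:
  'c' (2) + 6 = 8 → 'i'
  'h' (7) + 6 = 13 → 'n'
  'a' (0) + 6 = 6 → 'g'
  'r' (17) + 6 = 23 → 'x'
  't' (19) + 6 = 25 → 'z'
Result = "ingxz"


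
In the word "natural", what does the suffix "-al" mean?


Suffix: -al
As in: natural -> nature + -al, with a spelling change
Meaning = relating to


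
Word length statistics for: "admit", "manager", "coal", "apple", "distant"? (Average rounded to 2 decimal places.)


Lengths: "admit"=5, "manager"=7, "coal"=4, "apple"=5, "distant"=7
Sum = 28, Count = 5
Average = 28/5 = 5.60
= avg=5.60, min=4, max=7


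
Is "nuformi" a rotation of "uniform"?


Word: "uniform", Candidate: "nuformi"
Method: check if candidate is substring of word+word
"uniformuniform" contains "nuformi"? No
Is rotation = No


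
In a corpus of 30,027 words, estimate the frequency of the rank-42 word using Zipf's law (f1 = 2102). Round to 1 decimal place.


Zipf's law: f(r) = f(1) / r
f(1) = 2102
f(42) = 2102 / 42
= 50.0 occurrences


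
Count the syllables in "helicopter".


Word: "helicopter"
Syllable breakdown: hel-i-cop-ter
Counting: 4 parts
= 4 syllables


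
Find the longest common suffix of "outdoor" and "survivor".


Word 1: "outdoor"
Word 2: "survivor"
Comparing from end:
  Pos -1: 'r' == 'r'
  Pos -2: 'o' == 'o'
  Pos -3: 'o' != 'v' (stop)
LCS = "or" (length 2)


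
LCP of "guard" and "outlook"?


Word 1: "guard"
Word 2: "outlook"
Comparing from start:
  Pos 0: 'g' != 'o' (stop)
LCP = "" (length 0)


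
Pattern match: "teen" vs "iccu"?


Pattern of "teen": [0, 1, 1, 2]
Pattern of "iccu": [0, 1, 1, 2]
Patterns match
Same pattern = Yes


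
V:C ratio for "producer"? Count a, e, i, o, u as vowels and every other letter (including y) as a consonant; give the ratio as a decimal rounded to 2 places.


Word: "producer"
Vowels (a,e,i,o,u): 3
Consonants: 5
Ratio = 3/5
= 0.60


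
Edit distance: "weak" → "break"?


Word 1: "weak" (length 4)
Word 2: "break" (length 5)
One optimal edit sequence (insert/delete/substitute each cost 1):
  1. insert 'b'  (+1)
  2. substitute 'w' -> 'r'  (+1)
  3. keep 'e'
  4. keep 'a'
  5. keep 'k'
Total edit operations: 2
Edit distance = 2


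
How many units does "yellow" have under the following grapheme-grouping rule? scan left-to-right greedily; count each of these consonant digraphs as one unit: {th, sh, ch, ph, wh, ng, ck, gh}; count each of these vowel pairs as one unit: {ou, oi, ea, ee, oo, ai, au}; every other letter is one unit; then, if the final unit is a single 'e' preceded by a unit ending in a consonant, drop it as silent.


Word: "yellow" (6 letters)
Left-to-right scan:
  1. 'y' (letter)
  2. 'e' (letter)
  3. 'l' (letter)
  4. 'l' (letter)
  5. 'o' (letter)
  6. 'w' (letter)
Units from scan: 6
Sound units = 6 units


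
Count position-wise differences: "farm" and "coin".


Comparing character by character (same length = 4):
  Pos 0: 'f' vs 'c' !=
  Pos 1: 'a' vs 'o' !=
  Pos 2: 'r' vs 'i' !=
  Pos 3: 'm' vs 'n' !=
Hamming distance = 4


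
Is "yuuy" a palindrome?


Word: "yuuy"
Reversed: "yuuy"
Forward == Backward? yuuy == yuuy
Palindrome = Yes


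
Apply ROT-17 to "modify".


Word: "modify"
Shift: 17
Each letter → (letter + shift) mod 26:
  'm' (12) + 17 = 3 → 'd'
  'o' (14) + 17 = 5 → 'f'
  'd' (3) + 17 = 20 → 'u'
  'i' (8) + 17 = 25 → 'z'
  'f' (5) + 17 = 22 → 'w'
  'y' (24) + 17 = 15 → 'p'
Result = "dfuzwp"


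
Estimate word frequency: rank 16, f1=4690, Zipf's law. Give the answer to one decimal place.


Zipf's law: f(r) = f(1) / r
f(1) = 4690
f(16) = 4690 / 16
= 293.1 occurrences


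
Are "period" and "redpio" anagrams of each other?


Word 1: "period" → sorted: deiopr
Word 2: "redpio" → sorted: deiopr
Same letters? deiopr == deiopr
Anagram = Yes


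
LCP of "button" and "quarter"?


Word 1: "button"
Word 2: "quarter"
Comparing from start:
  Pos 0: 'b' != 'q' (stop)
LCP = "" (length 0)


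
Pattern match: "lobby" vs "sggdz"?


Pattern of "lobby": [0, 1, 2, 2, 3]
Pattern of "sggdz": [0, 1, 1, 2, 3]
Patterns do not match
Same pattern = No


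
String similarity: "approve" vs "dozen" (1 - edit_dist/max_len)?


Word 1: "approve" (length 7)
Word 2: "dozen" (length 5)
One optimal edit sequence:
  1. delete 'a'  (+1)
  2. delete 'p'  (+1)
  3. delete 'p'  (+1)
  4. substitute 'r' -> 'd'  (+1)
  5. keep 'o'
  6. substitute 'v' -> 'z'  (+1)
  7. keep 'e'
  8. insert 'n'  (+1)
Edit distance = 6
Max length = max(7, 5) = 7
Similarity = 1 - 6/7
= 0.1429


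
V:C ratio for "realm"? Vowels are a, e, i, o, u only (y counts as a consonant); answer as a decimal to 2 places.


Word: "realm"
Vowels (a,e,i,o,u): 2
Consonants: 3
Ratio = 2/3
= 0.67


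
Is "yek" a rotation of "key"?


Word: "key", Candidate: "yek"
Method: check if candidate is substring of word+word
"keykey" contains "yek"? No
Is rotation = No


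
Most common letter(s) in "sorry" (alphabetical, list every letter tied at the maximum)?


Word: "sorry"
Letter counts:
  'o': 1
  'r': 2
  's': 1
  'y': 1
Maximum count = 2
Most frequent = 'r' (2 times each)


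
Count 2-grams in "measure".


Word: "measure" (length 7)
Number of 2-grams = length - 2 + 1 = 7 - 2 + 1
= 6


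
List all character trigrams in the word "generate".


Word: "generate" (length 8)
Number of trigrams = 8 - 3 + 1 = 6
  Position 0: "gen"
  Position 1: "ene"
  Position 2: "ner"
  Position 3: "era"
  Position 4: "rat"
  Position 5: "ate"
Trigrams = "gen", "ene", "ner", "era", "rat", "ate"


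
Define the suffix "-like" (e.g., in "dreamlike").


Suffix: -like
As in: dreamlike -> dream + -like
Meaning = resembling


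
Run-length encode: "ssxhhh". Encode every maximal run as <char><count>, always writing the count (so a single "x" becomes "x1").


String: "ssxhhh"
Scanning for consecutive runs:
  's' x 2
  'x' x 1
  'h' x 3
RLE = "s2x1h3"


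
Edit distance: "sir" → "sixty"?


Word 1: "sir" (length 3)
Word 2: "sixty" (length 5)
One optimal edit sequence (insert/delete/substitute each cost 1):
  1. keep 's'
  2. keep 'i'
  3. insert 'x'  (+1)
  4. insert 't'  (+1)
  5. substitute 'r' -> 'y'  (+1)
Total edit operations: 3
Edit distance = 3


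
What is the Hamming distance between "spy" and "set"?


Comparing character by character (same length = 3):
  Pos 0: 's' vs 's' =
  Pos 1: 'p' vs 'e' !=
  Pos 2: 'y' vs 't' !=
Hamming distance = 2


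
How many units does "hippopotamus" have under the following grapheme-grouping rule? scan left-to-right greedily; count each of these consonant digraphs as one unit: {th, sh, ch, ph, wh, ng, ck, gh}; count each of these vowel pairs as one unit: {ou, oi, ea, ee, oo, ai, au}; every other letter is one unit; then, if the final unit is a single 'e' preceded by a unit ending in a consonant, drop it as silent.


Word: "hippopotamus" (12 letters)
Left-to-right scan:
  (1) 'h' (letter)
  (2) 'i' (letter)
  (3) 'p' (letter)
  (4) 'p' (letter)
  (5) 'o' (letter)
  (6) 'p' (letter)
  (7) 'o' (letter)
  (8) 't' (letter)
  (9) 'a' (letter)
  (10) 'm' (letter)
  (11) 'u' (letter)
  (12) 's' (letter)
Units from scan: 12
Sound units = 12 units


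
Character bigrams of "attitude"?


Word: "attitude" (length 8)
Number of bigrams = 8 - 2 + 1 = 7
  Position 0: "at"
  Position 1: "tt"
  Position 2: "ti"
  Position 3: "it"
  Position 4: "tu"
  Position 5: "ud"
  Position 6: "de"
Bigrams = "at", "tt", "ti", "it", "tu", "ud", "de"


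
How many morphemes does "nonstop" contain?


Word: "nonstop"
Morphemes: non- | stop
Each morpheme carries meaning
= 2 morphemes


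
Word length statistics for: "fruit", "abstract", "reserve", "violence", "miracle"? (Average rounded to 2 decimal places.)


Lengths: "fruit"=5, "abstract"=8, "reserve"=7, "violence"=8, "miracle"=7
Sum = 35, Count = 5
Average = 35/5 = 7.00
= avg=7.00, min=5, max=8


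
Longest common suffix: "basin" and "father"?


Word 1: "basin"
Word 2: "father"
Comparing from end:
  Pos -1: 'n' != 'r' (stop)
LCS = "" (length 0)


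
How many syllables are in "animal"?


Word: "animal"
Syllable breakdown: an · i · mal
Counting: 3 parts
= 3 syllables


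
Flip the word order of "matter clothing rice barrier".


Original: "matter clothing rice barrier"
Words (1..n): matter | clothing | rice | barrier
Reversed (n..1): barrier | rice | clothing | matter
Result = "barrier rice clothing matter"


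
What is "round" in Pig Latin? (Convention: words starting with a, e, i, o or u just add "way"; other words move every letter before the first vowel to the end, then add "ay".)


Word: "round"
Starts with consonant(s) → move to end, add 'ay'
Consonant cluster: "r"
Pig Latin = "oundray"


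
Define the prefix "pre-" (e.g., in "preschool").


Prefix: pre-
As in: preschool -> pre- + school
Meaning = before


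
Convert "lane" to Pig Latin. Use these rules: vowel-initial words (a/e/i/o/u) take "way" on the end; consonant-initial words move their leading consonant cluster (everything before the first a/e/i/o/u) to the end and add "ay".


Word: "lane"
Starts with consonant(s) → move to end, add 'ay'
Consonant cluster: "l"
Pig Latin = "anelay"


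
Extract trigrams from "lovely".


Word: "lovely" (length 6)
Number of trigrams = 6 - 3 + 1 = 4
  Position 0: "lov"
  Position 1: "ove"
  Position 2: "vel"
  Position 3: "ely"
Trigrams = "lov", "ove", "vel", "ely"


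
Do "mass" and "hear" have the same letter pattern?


Pattern of "mass": [0, 1, 2, 2]
Pattern of "hear": [0, 1, 2, 3]
Patterns do not match
Same pattern = No


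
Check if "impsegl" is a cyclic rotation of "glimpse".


Word: "glimpse", Candidate: "impsegl"
Method: check if candidate is substring of word+word
"glimpseglimpse" contains "impsegl"? Yes
Is rotation = Yes


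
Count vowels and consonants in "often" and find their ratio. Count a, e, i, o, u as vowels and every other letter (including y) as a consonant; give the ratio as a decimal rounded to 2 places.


Word: "often"
Vowels (a,e,i,o,u): 2
Consonants: 3
Ratio = 2/3
= 0.67


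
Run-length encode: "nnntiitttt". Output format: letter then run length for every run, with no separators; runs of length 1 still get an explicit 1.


String: "nnntiitttt"
Scanning for consecutive runs:
  'n' x 3
  't' x 1
  'i' x 2
  't' x 4
RLE = "n3t1i2t4"


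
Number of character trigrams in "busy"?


Word: "busy" (length 4)
Number of 3-grams = length - 3 + 1 = 4 - 3 + 1
= 2


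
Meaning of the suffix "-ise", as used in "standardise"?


Suffix: -ise
Example: standardise = standard + -ise
Meaning = to make


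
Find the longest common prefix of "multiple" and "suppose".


Word 1: "multiple"
Word 2: "suppose"
Comparing from start:
  Pos 0: 'm' != 's' (stop)
LCP = "" (length 0)


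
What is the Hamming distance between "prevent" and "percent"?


Comparing character by character (same length = 7):
  Pos 0: 'p' vs 'p' =
  Pos 1: 'r' vs 'e' !=
  Pos 2: 'e' vs 'r' !=
  Pos 3: 'v' vs 'c' !=
  Pos 4: 'e' vs 'e' =
  Pos 5: 'n' vs 'n' =
  Pos 6: 't' vs 't' =
Hamming distance = 3


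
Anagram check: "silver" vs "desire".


Word 1: "silver" → sorted: eilrsv
Word 2: "desire" → sorted: deeirs
Same letters? eilrsv != deeirs
Anagram = No


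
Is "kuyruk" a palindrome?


Word: "kuyruk"
Reversed: "kuryuk"
Forward == Backward? kuyruk != kuryuk
Palindrome = No


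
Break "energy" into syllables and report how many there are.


Word: "energy"
Syllable breakdown: en | er | gy
Counting: 3 parts
= 3 syllables


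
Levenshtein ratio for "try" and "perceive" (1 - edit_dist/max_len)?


Word 1: "try" (length 3)
Word 2: "perceive" (length 8)
One optimal edit sequence:
  1. insert 'p'  (+1)
  2. substitute 't' -> 'e'  (+1)
  3. keep 'r'
  4. insert 'c'  (+1)
  5. insert 'e'  (+1)
  6. insert 'i'  (+1)
  7. insert 'v'  (+1)
  8. substitute 'y' -> 'e'  (+1)
Edit distance = 7
Max length = max(3, 8) = 8
Similarity = 1 - 7/8
= 0.1250


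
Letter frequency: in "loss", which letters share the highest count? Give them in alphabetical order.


Word: "loss"
Letter counts:
  'l': 1
  'o': 1
  's': 2
Maximum count = 2
Most frequent = 's' (2 times each)


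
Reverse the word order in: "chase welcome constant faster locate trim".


Original: "chase welcome constant faster locate trim"
Words (1..n): chase | welcome | constant | faster | locate | trim
Reversed (n..1): trim | locate | faster | constant | welcome | chase
Result = "trim locate faster constant welcome chase"


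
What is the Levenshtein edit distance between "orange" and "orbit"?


Word 1: "orange" (length 6)
Word 2: "orbit" (length 5)
One optimal edit sequence (insert/delete/substitute each cost 1):
  1. keep 'o'
  2. keep 'r'
  3. delete 'a'  (+1)
  4. substitute 'n' -> 'b'  (+1)
  5. substitute 'g' -> 'i'  (+1)
  6. substitute 'e' -> 't'  (+1)
Total edit operations: 4
Edit distance = 4


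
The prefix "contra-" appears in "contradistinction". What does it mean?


Prefix: contra-
Example: contradistinction (contra- + distinction)
Meaning = against


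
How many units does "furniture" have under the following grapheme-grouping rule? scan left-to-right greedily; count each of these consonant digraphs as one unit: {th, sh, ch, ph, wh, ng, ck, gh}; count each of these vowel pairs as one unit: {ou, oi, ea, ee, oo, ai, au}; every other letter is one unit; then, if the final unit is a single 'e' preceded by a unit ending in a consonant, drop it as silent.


Word: "furniture" (9 letters)
Left-to-right scan:
  [1] 'f' (letter)
  [2] 'u' (letter)
  [3] 'r' (letter)
  [4] 'n' (letter)
  [5] 'i' (letter)
  [6] 't' (letter)
  [7] 'u' (letter)
  [8] 'r' (letter)
  [9] 'e' (letter)
Units from scan: 9
Final unit is 'e' after a consonant -> drop as silent (-1)
Sound units = 8 units
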